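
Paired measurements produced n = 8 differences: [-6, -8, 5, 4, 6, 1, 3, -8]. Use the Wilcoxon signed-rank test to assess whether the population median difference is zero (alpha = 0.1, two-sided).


Step 1: Drop any zero differences (none here) and take |d_i|.
|d| = [6, 8, 5, 4, 6, 1, 3, 8]
Step 2: Midrank |d_i| (ties get averaged ranks).
ranks: |6|->5.5, |8|->7.5, |5|->4, |4|->3, |6|->5.5, |1|->1, |3|->2, |8|->7.5
Step 3: Attach original signs; sum ranks with positive sign and with negative sign.
W+ = 4 + 3 + 5.5 + 1 + 2 = 15.5
W- = 5.5 + 7.5 + 7.5 = 20.5
(Check: W+ + W- = 36 should equal n(n+1)/2 = 36.)
Step 4: Test statistic W = min(W+, W-) = 15.5.
Step 5: Ties in |d|, so use the tie-corrected normal approximation.
        E[W] = n(n+1)/4 = 8*9/4 = 18.
        Tie groups: |d|=6 (t=2), |d|=8 (t=2); sum(t^3 - t) = 12.
        Var[W] = n(n+1)(2n+1)/24 - sum(t^3-t)/48 = 1224/24 - 12/48 = 50.75.
        z = (W - E[W]) / sqrt(Var[W]) = (15.5 - 18) / 7.1239 = -0.3509.
        Two-sided p = 2*Phi(z) = 0.725640.
Step 6: alpha = 0.1. fail to reject H0.

W+ = 15.5, W- = 20.5, W = min = 15.5, p = 0.725640, fail to reject H0.


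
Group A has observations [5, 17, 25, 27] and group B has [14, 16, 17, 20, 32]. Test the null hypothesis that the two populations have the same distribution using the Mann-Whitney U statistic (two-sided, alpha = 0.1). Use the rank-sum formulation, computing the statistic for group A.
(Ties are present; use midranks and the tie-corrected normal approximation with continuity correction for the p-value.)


Step 1: Combine and sort all 9 observations; assign midranks.
sorted (value, group): (5,X), (14,Y), (16,Y), (17,X), (17,Y), (20,Y), (25,X), (27,X), (32,Y)
ranks: 5->1, 14->2, 16->3, 17->4.5, 17->4.5, 20->6, 25->7, 27->8, 32->9
Step 2: Rank sum for X: R1 = 1 + 4.5 + 7 + 8 = 20.5.
Step 3: U_X = R1 - n1(n1+1)/2 = 20.5 - 4*5/2 = 20.5 - 10 = 10.5.
       U_Y = n1*n2 - U_X = 20 - 10.5 = 9.5.
Step 4: Ties are present, so use the tie-corrected normal approximation (with continuity correction) for the p-value.
Step 5: p-value = 1.000000; compare to alpha = 0.1. fail to reject H0.

U_X = 10.5, p = 1.000000, fail to reject H0 at alpha = 0.1.


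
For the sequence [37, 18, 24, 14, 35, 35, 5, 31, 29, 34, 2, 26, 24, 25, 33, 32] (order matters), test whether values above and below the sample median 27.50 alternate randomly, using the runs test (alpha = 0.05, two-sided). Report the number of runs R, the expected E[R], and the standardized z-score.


Step 1: Compute median = 27.50; label A = above, B = below.
Labels in order: ABBBAABAAABBBBAA  (n_A = 8, n_B = 8)
Step 2: Count runs R = 7.
Step 3: Under H0 (random ordering), E[R] = 2*n_A*n_B/(n_A+n_B) + 1 = 2*8*8/16 + 1 = 9.0000.
        Var[R] = 2*n_A*n_B*(2*n_A*n_B - n_A - n_B) / ((n_A+n_B)^2 * (n_A+n_B-1)) = 14336/3840 = 3.7333.
        SD[R] = 1.9322.
Step 4: Continuity-corrected z = (R + 0.5 - E[R]) / SD[R] = (7 + 0.5 - 9.0000) / 1.9322 = -0.7763.
Step 5: Two-sided p-value via normal approximation = 2*(1 - Phi(|z|)) = 0.437558.
Step 6: alpha = 0.05. fail to reject H0.

R = 7, z = -0.7763, p = 0.437558, fail to reject H0.


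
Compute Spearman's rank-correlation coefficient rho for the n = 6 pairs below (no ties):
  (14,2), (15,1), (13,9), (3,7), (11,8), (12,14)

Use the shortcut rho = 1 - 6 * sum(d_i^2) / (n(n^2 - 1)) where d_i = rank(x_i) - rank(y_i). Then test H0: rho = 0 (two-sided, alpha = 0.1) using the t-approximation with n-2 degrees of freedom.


Step 1: Rank x and y separately (midranks; no ties here).
rank(x): 14->5, 15->6, 13->4, 3->1, 11->2, 12->3
rank(y): 2->2, 1->1, 9->5, 7->3, 8->4, 14->6
Step 2: d_i = R_x(i) - R_y(i); compute d_i^2.
  (5-2)^2=9, (6-1)^2=25, (4-5)^2=1, (1-3)^2=4, (2-4)^2=4, (3-6)^2=9
sum(d^2) = 52.
Step 3: rho = 1 - 6*52 / (6*(6^2 - 1)) = 1 - 312/210 = -0.485714.
Step 4: Under H0, t = rho * sqrt((n-2)/(1-rho^2)) = -1.1113 ~ t(4).
Step 5: Two-sided p-value from the t-distribution with 4 df = 0.328723.
Step 6: alpha = 0.1. fail to reject H0.

rho = -0.4857, p = 0.328723, fail to reject H0 at alpha = 0.1.


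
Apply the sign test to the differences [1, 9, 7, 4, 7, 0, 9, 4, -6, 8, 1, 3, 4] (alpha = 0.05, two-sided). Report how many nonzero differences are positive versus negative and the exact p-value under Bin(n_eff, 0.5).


Step 1: Discard zero differences. Original n = 13; n_eff = number of nonzero differences = 12.
Nonzero differences (with sign): +1, +9, +7, +4, +7, +9, +4, -6, +8, +1, +3, +4
Step 2: Count signs: positive = 11, negative = 1.
Step 3: Under H0: P(positive) = 0.5, so the number of positives S ~ Bin(12, 0.5).
Step 4: Two-sided exact p-value = sum of Bin(12,0.5) probabilities at or below the observed probability = 0.006348.
Step 5: alpha = 0.05. reject H0.

n_eff = 12, pos = 11, neg = 1, p = 0.006348, reject H0.


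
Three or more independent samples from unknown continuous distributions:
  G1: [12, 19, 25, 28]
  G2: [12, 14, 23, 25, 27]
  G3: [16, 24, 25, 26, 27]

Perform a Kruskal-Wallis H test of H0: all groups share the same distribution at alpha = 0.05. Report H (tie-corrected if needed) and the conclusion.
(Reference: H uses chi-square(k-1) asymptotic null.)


Step 1: Combine all N = 14 observations and assign midranks.
sorted (value, group, rank): (12,G1,1.5), (12,G2,1.5), (14,G2,3), (16,G3,4), (19,G1,5), (23,G2,6), (24,G3,7), (25,G1,9), (25,G2,9), (25,G3,9), (26,G3,11), (27,G2,12.5), (27,G3,12.5), (28,G1,14)
Step 2: Sum ranks within each group.
R_1 = 29.5 (n_1 = 4)
R_2 = 32 (n_2 = 5)
R_3 = 43.5 (n_3 = 5)
Step 3: H = 12/(N(N+1)) * sum(R_i^2/n_i) - 3(N+1)
     = 12/(14*15) * (29.5^2/4 + 32^2/5 + 43.5^2/5) - 3*15
     = 0.057143 * 800.812 - 45
     = 0.760714.
Step 4: Ties present; correction factor C = 1 - 36/(14^3 - 14) = 0.986813. Corrected H = 0.760714 / 0.986813 = 0.770880.
Step 5: Under H0, H ~ chi^2(2); p-value = 0.680151.
Step 6: alpha = 0.05. fail to reject H0.

H = 0.7709, df = 2, p = 0.680151, fail to reject H0.


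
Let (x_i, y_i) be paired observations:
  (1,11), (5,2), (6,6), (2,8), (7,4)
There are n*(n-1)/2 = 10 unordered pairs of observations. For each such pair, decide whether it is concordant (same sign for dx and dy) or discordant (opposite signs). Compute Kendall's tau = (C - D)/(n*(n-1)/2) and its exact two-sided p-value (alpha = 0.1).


Step 1: Enumerate the 10 unordered pairs (i,j) with i<j and classify each by sign(x_j-x_i) * sign(y_j-y_i).
  (1,2):dx=+4,dy=-9->D; (1,3):dx=+5,dy=-5->D; (1,4):dx=+1,dy=-3->D; (1,5):dx=+6,dy=-7->D
  (2,3):dx=+1,dy=+4->C; (2,4):dx=-3,dy=+6->D; (2,5):dx=+2,dy=+2->C; (3,4):dx=-4,dy=+2->D
  (3,5):dx=+1,dy=-2->D; (4,5):dx=+5,dy=-4->D
Step 2: C = 2, D = 8, total pairs = 10.
Step 3: tau = (C - D)/(n(n-1)/2) = (2 - 8)/10 = -0.600000.
Step 4: Exact two-sided p-value (enumerate n! = 120 permutations of y under H0): p = 0.233333.
Step 5: alpha = 0.1. fail to reject H0.

tau_b = -0.6000 (C=2, D=8), p = 0.233333, fail to reject H0.


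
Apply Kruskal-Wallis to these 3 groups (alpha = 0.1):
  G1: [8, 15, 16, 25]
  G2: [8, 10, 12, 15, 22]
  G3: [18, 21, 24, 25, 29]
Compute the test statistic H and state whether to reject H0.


Step 1: Combine all N = 14 observations and assign midranks.
sorted (value, group, rank): (8,G1,1.5), (8,G2,1.5), (10,G2,3), (12,G2,4), (15,G1,5.5), (15,G2,5.5), (16,G1,7), (18,G3,8), (21,G3,9), (22,G2,10), (24,G3,11), (25,G1,12.5), (25,G3,12.5), (29,G3,14)
Step 2: Sum ranks within each group.
R_1 = 26.5 (n_1 = 4)
R_2 = 24 (n_2 = 5)
R_3 = 54.5 (n_3 = 5)
Step 3: H = 12/(N(N+1)) * sum(R_i^2/n_i) - 3(N+1)
     = 12/(14*15) * (26.5^2/4 + 24^2/5 + 54.5^2/5) - 3*15
     = 0.057143 * 884.812 - 45
     = 5.560714.
Step 4: Ties present; correction factor C = 1 - 18/(14^3 - 14) = 0.993407. Corrected H = 5.560714 / 0.993407 = 5.597622.
Step 5: Under H0, H ~ chi^2(2); p-value = 0.060882.
Step 6: alpha = 0.1. reject H0.

H = 5.5976, df = 2, p = 0.060882, reject H0.


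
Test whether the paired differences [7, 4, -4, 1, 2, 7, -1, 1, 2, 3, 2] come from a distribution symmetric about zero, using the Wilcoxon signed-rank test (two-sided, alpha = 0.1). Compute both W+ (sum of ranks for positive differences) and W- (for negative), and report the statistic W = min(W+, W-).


Step 1: Drop any zero differences (none here) and take |d_i|.
|d| = [7, 4, 4, 1, 2, 7, 1, 1, 2, 3, 2]
Step 2: Midrank |d_i| (ties get averaged ranks).
ranks: |7|->10.5, |4|->8.5, |4|->8.5, |1|->2, |2|->5, |7|->10.5, |1|->2, |1|->2, |2|->5, |3|->7, |2|->5
Step 3: Attach original signs; sum ranks with positive sign and with negative sign.
W+ = 10.5 + 8.5 + 2 + 5 + 10.5 + 2 + 5 + 7 + 5 = 55.5
W- = 8.5 + 2 = 10.5
(Check: W+ + W- = 66 should equal n(n+1)/2 = 66.)
Step 4: Test statistic W = min(W+, W-) = 10.5.
Step 5: Ties in |d|, so use the tie-corrected normal approximation.
        E[W] = n(n+1)/4 = 11*12/4 = 33.
        Tie groups: |d|=1 (t=3), |d|=2 (t=3), |d|=4 (t=2), |d|=7 (t=2); sum(t^3 - t) = 60.
        Var[W] = n(n+1)(2n+1)/24 - sum(t^3-t)/48 = 3036/24 - 60/48 = 125.25.
        z = (W - E[W]) / sqrt(Var[W]) = (10.5 - 33) / 11.1915 = -2.0105.
        Two-sided p = 2*Phi(z) = 0.044383.
Step 6: alpha = 0.1. reject H0.

W+ = 55.5, W- = 10.5, W = min = 10.5, p = 0.044383, reject H0.


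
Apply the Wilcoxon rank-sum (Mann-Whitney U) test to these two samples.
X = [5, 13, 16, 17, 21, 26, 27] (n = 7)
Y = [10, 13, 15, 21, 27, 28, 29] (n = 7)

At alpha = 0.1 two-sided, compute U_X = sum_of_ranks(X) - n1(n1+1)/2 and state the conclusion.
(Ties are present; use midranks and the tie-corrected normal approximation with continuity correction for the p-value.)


Step 1: Combine and sort all 14 observations; assign midranks.
sorted (value, group): (5,X), (10,Y), (13,X), (13,Y), (15,Y), (16,X), (17,X), (21,X), (21,Y), (26,X), (27,X), (27,Y), (28,Y), (29,Y)
ranks: 5->1, 10->2, 13->3.5, 13->3.5, 15->5, 16->6, 17->7, 21->8.5, 21->8.5, 26->10, 27->11.5, 27->11.5, 28->13, 29->14
Step 2: Rank sum for X: R1 = 1 + 3.5 + 6 + 7 + 8.5 + 10 + 11.5 = 47.5.
Step 3: U_X = R1 - n1(n1+1)/2 = 47.5 - 7*8/2 = 47.5 - 28 = 19.5.
       U_Y = n1*n2 - U_X = 49 - 19.5 = 29.5.
Step 4: Ties are present, so use the tie-corrected normal approximation (with continuity correction) for the p-value.
Step 5: p-value = 0.564011; compare to alpha = 0.1. fail to reject H0.

U_X = 19.5, p = 0.564011, fail to reject H0 at alpha = 0.1.


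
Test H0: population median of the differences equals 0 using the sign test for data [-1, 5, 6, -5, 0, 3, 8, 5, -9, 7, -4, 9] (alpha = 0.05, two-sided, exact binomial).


Step 1: Discard zero differences. Original n = 12; n_eff = number of nonzero differences = 11.
Nonzero differences (with sign): -1, +5, +6, -5, +3, +8, +5, -9, +7, -4, +9
Step 2: Count signs: positive = 7, negative = 4.
Step 3: Under H0: P(positive) = 0.5, so the number of positives S ~ Bin(11, 0.5).
Step 4: Two-sided exact p-value = sum of Bin(11,0.5) probabilities at or below the observed probability = 0.548828.
Step 5: alpha = 0.05. fail to reject H0.

n_eff = 11, pos = 7, neg = 4, p = 0.548828, fail to reject H0.


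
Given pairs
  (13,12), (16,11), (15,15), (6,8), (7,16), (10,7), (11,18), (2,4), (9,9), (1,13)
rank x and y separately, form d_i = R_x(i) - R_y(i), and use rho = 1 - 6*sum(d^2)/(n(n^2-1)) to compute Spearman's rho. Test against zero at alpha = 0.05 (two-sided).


Step 1: Rank x and y separately (midranks; no ties here).
rank(x): 13->8, 16->10, 15->9, 6->3, 7->4, 10->6, 11->7, 2->2, 9->5, 1->1
rank(y): 12->6, 11->5, 15->8, 8->3, 16->9, 7->2, 18->10, 4->1, 9->4, 13->7
Step 2: d_i = R_x(i) - R_y(i); compute d_i^2.
  (8-6)^2=4, (10-5)^2=25, (9-8)^2=1, (3-3)^2=0, (4-9)^2=25, (6-2)^2=16, (7-10)^2=9, (2-1)^2=1, (5-4)^2=1, (1-7)^2=36
sum(d^2) = 118.
Step 3: rho = 1 - 6*118 / (10*(10^2 - 1)) = 1 - 708/990 = 0.284848.
Step 4: Under H0, t = rho * sqrt((n-2)/(1-rho^2)) = 0.8405 ~ t(8).
Step 5: Two-sided p-value from the t-distribution with 8 df = 0.425038.
Step 6: alpha = 0.05. fail to reject H0.

rho = 0.2848, p = 0.425038, fail to reject H0 at alpha = 0.05.


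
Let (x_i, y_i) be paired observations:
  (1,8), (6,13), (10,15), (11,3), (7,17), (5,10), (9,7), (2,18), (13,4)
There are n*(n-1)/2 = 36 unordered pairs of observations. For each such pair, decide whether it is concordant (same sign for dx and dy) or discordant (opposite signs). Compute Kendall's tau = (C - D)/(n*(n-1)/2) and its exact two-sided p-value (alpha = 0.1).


Step 1: Enumerate the 36 unordered pairs (i,j) with i<j and classify each by sign(x_j-x_i) * sign(y_j-y_i).
  (1,2):dx=+5,dy=+5->C; (1,3):dx=+9,dy=+7->C; (1,4):dx=+10,dy=-5->D; (1,5):dx=+6,dy=+9->C
  (1,6):dx=+4,dy=+2->C; (1,7):dx=+8,dy=-1->D; (1,8):dx=+1,dy=+10->C; (1,9):dx=+12,dy=-4->D
  (2,3):dx=+4,dy=+2->C; (2,4):dx=+5,dy=-10->D; (2,5):dx=+1,dy=+4->C; (2,6):dx=-1,dy=-3->C
  (2,7):dx=+3,dy=-6->D; (2,8):dx=-4,dy=+5->D; (2,9):dx=+7,dy=-9->D; (3,4):dx=+1,dy=-12->D
  (3,5):dx=-3,dy=+2->D; (3,6):dx=-5,dy=-5->C; (3,7):dx=-1,dy=-8->C; (3,8):dx=-8,dy=+3->D
  (3,9):dx=+3,dy=-11->D; (4,5):dx=-4,dy=+14->D; (4,6):dx=-6,dy=+7->D; (4,7):dx=-2,dy=+4->D
  (4,8):dx=-9,dy=+15->D; (4,9):dx=+2,dy=+1->C; (5,6):dx=-2,dy=-7->C; (5,7):dx=+2,dy=-10->D
  (5,8):dx=-5,dy=+1->D; (5,9):dx=+6,dy=-13->D; (6,7):dx=+4,dy=-3->D; (6,8):dx=-3,dy=+8->D
  (6,9):dx=+8,dy=-6->D; (7,8):dx=-7,dy=+11->D; (7,9):dx=+4,dy=-3->D; (8,9):dx=+11,dy=-14->D
Step 2: C = 12, D = 24, total pairs = 36.
Step 3: tau = (C - D)/(n(n-1)/2) = (12 - 24)/36 = -0.333333.
Step 4: Exact two-sided p-value (enumerate n! = 362880 permutations of y under H0): p = 0.259518.
Step 5: alpha = 0.1. fail to reject H0.

tau_b = -0.3333 (C=12, D=24), p = 0.259518, fail to reject H0.


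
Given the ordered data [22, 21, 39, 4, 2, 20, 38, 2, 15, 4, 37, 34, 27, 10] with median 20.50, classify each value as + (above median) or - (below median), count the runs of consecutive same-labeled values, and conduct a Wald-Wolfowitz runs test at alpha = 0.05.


Step 1: Compute median = 20.50; label A = above, B = below.
Labels in order: AAABBBABBBAAAB  (n_A = 7, n_B = 7)
Step 2: Count runs R = 6.
Step 3: Under H0 (random ordering), E[R] = 2*n_A*n_B/(n_A+n_B) + 1 = 2*7*7/14 + 1 = 8.0000.
        Var[R] = 2*n_A*n_B*(2*n_A*n_B - n_A - n_B) / ((n_A+n_B)^2 * (n_A+n_B-1)) = 8232/2548 = 3.2308.
        SD[R] = 1.7974.
Step 4: Continuity-corrected z = (R + 0.5 - E[R]) / SD[R] = (6 + 0.5 - 8.0000) / 1.7974 = -0.8345.
Step 5: Two-sided p-value via normal approximation = 2*(1 - Phi(|z|)) = 0.403986.
Step 6: alpha = 0.05. fail to reject H0.

R = 6, z = -0.8345, p = 0.403986, fail to reject H0.


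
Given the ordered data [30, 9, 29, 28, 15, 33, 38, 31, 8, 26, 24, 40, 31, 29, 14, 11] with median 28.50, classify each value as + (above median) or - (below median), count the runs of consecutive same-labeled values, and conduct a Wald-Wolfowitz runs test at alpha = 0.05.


Step 1: Compute median = 28.50; label A = above, B = below.
Labels in order: ABABBAAABBBAAABB  (n_A = 8, n_B = 8)
Step 2: Count runs R = 8.
Step 3: Under H0 (random ordering), E[R] = 2*n_A*n_B/(n_A+n_B) + 1 = 2*8*8/16 + 1 = 9.0000.
        Var[R] = 2*n_A*n_B*(2*n_A*n_B - n_A - n_B) / ((n_A+n_B)^2 * (n_A+n_B-1)) = 14336/3840 = 3.7333.
        SD[R] = 1.9322.
Step 4: Continuity-corrected z = (R + 0.5 - E[R]) / SD[R] = (8 + 0.5 - 9.0000) / 1.9322 = -0.2588.
Step 5: Two-sided p-value via normal approximation = 2*(1 - Phi(|z|)) = 0.795809.
Step 6: alpha = 0.05. fail to reject H0.

R = 8, z = -0.2588, p = 0.795809, fail to reject H0.


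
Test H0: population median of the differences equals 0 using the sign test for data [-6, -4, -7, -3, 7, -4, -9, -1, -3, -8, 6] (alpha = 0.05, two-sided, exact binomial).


Step 1: Discard zero differences. Original n = 11; n_eff = number of nonzero differences = 11.
Nonzero differences (with sign): -6, -4, -7, -3, +7, -4, -9, -1, -3, -8, +6
Step 2: Count signs: positive = 2, negative = 9.
Step 3: Under H0: P(positive) = 0.5, so the number of positives S ~ Bin(11, 0.5).
Step 4: Two-sided exact p-value = sum of Bin(11,0.5) probabilities at or below the observed probability = 0.065430.
Step 5: alpha = 0.05. fail to reject H0.

n_eff = 11, pos = 2, neg = 9, p = 0.065430, fail to reject H0.


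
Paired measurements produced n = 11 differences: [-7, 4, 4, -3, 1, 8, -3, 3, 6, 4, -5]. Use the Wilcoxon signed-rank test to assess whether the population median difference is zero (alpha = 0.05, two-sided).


Step 1: Drop any zero differences (none here) and take |d_i|.
|d| = [7, 4, 4, 3, 1, 8, 3, 3, 6, 4, 5]
Step 2: Midrank |d_i| (ties get averaged ranks).
ranks: |7|->10, |4|->6, |4|->6, |3|->3, |1|->1, |8|->11, |3|->3, |3|->3, |6|->9, |4|->6, |5|->8
Step 3: Attach original signs; sum ranks with positive sign and with negative sign.
W+ = 6 + 6 + 1 + 11 + 3 + 9 + 6 = 42
W- = 10 + 3 + 3 + 8 = 24
(Check: W+ + W- = 66 should equal n(n+1)/2 = 66.)
Step 4: Test statistic W = min(W+, W-) = 24.
Step 5: Ties in |d|, so use the tie-corrected normal approximation.
        E[W] = n(n+1)/4 = 11*12/4 = 33.
        Tie groups: |d|=3 (t=3), |d|=4 (t=3); sum(t^3 - t) = 48.
        Var[W] = n(n+1)(2n+1)/24 - sum(t^3-t)/48 = 3036/24 - 48/48 = 125.5.
        z = (W - E[W]) / sqrt(Var[W]) = (24 - 33) / 11.2027 = -0.8034.
        Two-sided p = 2*Phi(z) = 0.421756.
Step 6: alpha = 0.05. fail to reject H0.

W+ = 42, W- = 24, W = min = 24, p = 0.421756, fail to reject H0.


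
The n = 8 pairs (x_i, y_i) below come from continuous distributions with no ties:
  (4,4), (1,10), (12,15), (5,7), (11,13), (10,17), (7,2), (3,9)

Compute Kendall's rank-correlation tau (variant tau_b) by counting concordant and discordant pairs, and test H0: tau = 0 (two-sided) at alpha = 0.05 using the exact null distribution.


Step 1: Enumerate the 28 unordered pairs (i,j) with i<j and classify each by sign(x_j-x_i) * sign(y_j-y_i).
  (1,2):dx=-3,dy=+6->D; (1,3):dx=+8,dy=+11->C; (1,4):dx=+1,dy=+3->C; (1,5):dx=+7,dy=+9->C
  (1,6):dx=+6,dy=+13->C; (1,7):dx=+3,dy=-2->D; (1,8):dx=-1,dy=+5->D; (2,3):dx=+11,dy=+5->C
  (2,4):dx=+4,dy=-3->D; (2,5):dx=+10,dy=+3->C; (2,6):dx=+9,dy=+7->C; (2,7):dx=+6,dy=-8->D
  (2,8):dx=+2,dy=-1->D; (3,4):dx=-7,dy=-8->C; (3,5):dx=-1,dy=-2->C; (3,6):dx=-2,dy=+2->D
  (3,7):dx=-5,dy=-13->C; (3,8):dx=-9,dy=-6->C; (4,5):dx=+6,dy=+6->C; (4,6):dx=+5,dy=+10->C
  (4,7):dx=+2,dy=-5->D; (4,8):dx=-2,dy=+2->D; (5,6):dx=-1,dy=+4->D; (5,7):dx=-4,dy=-11->C
  (5,8):dx=-8,dy=-4->C; (6,7):dx=-3,dy=-15->C; (6,8):dx=-7,dy=-8->C; (7,8):dx=-4,dy=+7->D
Step 2: C = 17, D = 11, total pairs = 28.
Step 3: tau = (C - D)/(n(n-1)/2) = (17 - 11)/28 = 0.214286.
Step 4: Exact two-sided p-value (enumerate n! = 40320 permutations of y under H0): p = 0.548413.
Step 5: alpha = 0.05. fail to reject H0.

tau_b = 0.2143 (C=17, D=11), p = 0.548413, fail to reject H0.


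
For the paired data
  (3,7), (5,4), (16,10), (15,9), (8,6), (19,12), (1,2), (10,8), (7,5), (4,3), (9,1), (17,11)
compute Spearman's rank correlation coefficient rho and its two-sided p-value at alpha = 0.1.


Step 1: Rank x and y separately (midranks; no ties here).
rank(x): 3->2, 5->4, 16->10, 15->9, 8->6, 19->12, 1->1, 10->8, 7->5, 4->3, 9->7, 17->11
rank(y): 7->7, 4->4, 10->10, 9->9, 6->6, 12->12, 2->2, 8->8, 5->5, 3->3, 1->1, 11->11
Step 2: d_i = R_x(i) - R_y(i); compute d_i^2.
  (2-7)^2=25, (4-4)^2=0, (10-10)^2=0, (9-9)^2=0, (6-6)^2=0, (12-12)^2=0, (1-2)^2=1, (8-8)^2=0, (5-5)^2=0, (3-3)^2=0, (7-1)^2=36, (11-11)^2=0
sum(d^2) = 62.
Step 3: rho = 1 - 6*62 / (12*(12^2 - 1)) = 1 - 372/1716 = 0.783217.
Step 4: Under H0, t = rho * sqrt((n-2)/(1-rho^2)) = 3.9835 ~ t(10).
Step 5: Two-sided p-value from the t-distribution with 10 df = 0.002586.
Step 6: alpha = 0.1. reject H0.

rho = 0.7832, p = 0.002586, reject H0 at alpha = 0.1.


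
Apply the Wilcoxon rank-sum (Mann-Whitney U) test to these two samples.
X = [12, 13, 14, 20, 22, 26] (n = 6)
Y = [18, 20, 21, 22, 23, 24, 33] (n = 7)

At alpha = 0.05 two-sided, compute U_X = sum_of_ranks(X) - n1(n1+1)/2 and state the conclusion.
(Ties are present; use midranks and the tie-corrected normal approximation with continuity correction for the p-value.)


Step 1: Combine and sort all 13 observations; assign midranks.
sorted (value, group): (12,X), (13,X), (14,X), (18,Y), (20,X), (20,Y), (21,Y), (22,X), (22,Y), (23,Y), (24,Y), (26,X), (33,Y)
ranks: 12->1, 13->2, 14->3, 18->4, 20->5.5, 20->5.5, 21->7, 22->8.5, 22->8.5, 23->10, 24->11, 26->12, 33->13
Step 2: Rank sum for X: R1 = 1 + 2 + 3 + 5.5 + 8.5 + 12 = 32.
Step 3: U_X = R1 - n1(n1+1)/2 = 32 - 6*7/2 = 32 - 21 = 11.
       U_Y = n1*n2 - U_X = 42 - 11 = 31.
Step 4: Ties are present, so use the tie-corrected normal approximation (with continuity correction) for the p-value.
Step 5: p-value = 0.173549; compare to alpha = 0.05. fail to reject H0.

U_X = 11, p = 0.173549, fail to reject H0 at alpha = 0.05.


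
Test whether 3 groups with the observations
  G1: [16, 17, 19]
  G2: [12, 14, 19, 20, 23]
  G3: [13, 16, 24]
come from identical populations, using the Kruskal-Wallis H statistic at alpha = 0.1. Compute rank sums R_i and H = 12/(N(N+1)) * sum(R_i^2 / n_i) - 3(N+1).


Step 1: Combine all N = 11 observations and assign midranks.
sorted (value, group, rank): (12,G2,1), (13,G3,2), (14,G2,3), (16,G1,4.5), (16,G3,4.5), (17,G1,6), (19,G1,7.5), (19,G2,7.5), (20,G2,9), (23,G2,10), (24,G3,11)
Step 2: Sum ranks within each group.
R_1 = 18 (n_1 = 3)
R_2 = 30.5 (n_2 = 5)
R_3 = 17.5 (n_3 = 3)
Step 3: H = 12/(N(N+1)) * sum(R_i^2/n_i) - 3(N+1)
     = 12/(11*12) * (18^2/3 + 30.5^2/5 + 17.5^2/3) - 3*12
     = 0.090909 * 396.133 - 36
     = 0.012121.
Step 4: Ties present; correction factor C = 1 - 12/(11^3 - 11) = 0.990909. Corrected H = 0.012121 / 0.990909 = 0.012232.
Step 5: Under H0, H ~ chi^2(2); p-value = 0.993902.
Step 6: alpha = 0.1. fail to reject H0.

H = 0.0122, df = 2, p = 0.993902, fail to reject H0.


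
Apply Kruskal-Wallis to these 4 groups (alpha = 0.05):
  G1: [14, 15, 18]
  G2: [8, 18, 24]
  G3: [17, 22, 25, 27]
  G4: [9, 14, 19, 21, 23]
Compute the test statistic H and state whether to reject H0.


Step 1: Combine all N = 15 observations and assign midranks.
sorted (value, group, rank): (8,G2,1), (9,G4,2), (14,G1,3.5), (14,G4,3.5), (15,G1,5), (17,G3,6), (18,G1,7.5), (18,G2,7.5), (19,G4,9), (21,G4,10), (22,G3,11), (23,G4,12), (24,G2,13), (25,G3,14), (27,G3,15)
Step 2: Sum ranks within each group.
R_1 = 16 (n_1 = 3)
R_2 = 21.5 (n_2 = 3)
R_3 = 46 (n_3 = 4)
R_4 = 36.5 (n_4 = 5)
Step 3: H = 12/(N(N+1)) * sum(R_i^2/n_i) - 3(N+1)
     = 12/(15*16) * (16^2/3 + 21.5^2/3 + 46^2/4 + 36.5^2/5) - 3*16
     = 0.050000 * 1034.87 - 48
     = 3.743333.
Step 4: Ties present; correction factor C = 1 - 12/(15^3 - 15) = 0.996429. Corrected H = 3.743333 / 0.996429 = 3.756750.
Step 5: Under H0, H ~ chi^2(3); p-value = 0.288957.
Step 6: alpha = 0.05. fail to reject H0.

H = 3.7568, df = 3, p = 0.288957, fail to reject H0.


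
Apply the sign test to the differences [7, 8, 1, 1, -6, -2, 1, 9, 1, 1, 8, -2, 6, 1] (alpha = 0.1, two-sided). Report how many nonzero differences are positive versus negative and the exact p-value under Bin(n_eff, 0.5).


Step 1: Discard zero differences. Original n = 14; n_eff = number of nonzero differences = 14.
Nonzero differences (with sign): +7, +8, +1, +1, -6, -2, +1, +9, +1, +1, +8, -2, +6, +1
Step 2: Count signs: positive = 11, negative = 3.
Step 3: Under H0: P(positive) = 0.5, so the number of positives S ~ Bin(14, 0.5).
Step 4: Two-sided exact p-value = sum of Bin(14,0.5) probabilities at or below the observed probability = 0.057373.
Step 5: alpha = 0.1. reject H0.

n_eff = 14, pos = 11, neg = 3, p = 0.057373, reject H0.


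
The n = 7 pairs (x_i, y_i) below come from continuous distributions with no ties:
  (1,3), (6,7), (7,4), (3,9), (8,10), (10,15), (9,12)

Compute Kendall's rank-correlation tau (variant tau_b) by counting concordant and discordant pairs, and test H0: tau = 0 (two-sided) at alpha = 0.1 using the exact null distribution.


Step 1: Enumerate the 21 unordered pairs (i,j) with i<j and classify each by sign(x_j-x_i) * sign(y_j-y_i).
  (1,2):dx=+5,dy=+4->C; (1,3):dx=+6,dy=+1->C; (1,4):dx=+2,dy=+6->C; (1,5):dx=+7,dy=+7->C
  (1,6):dx=+9,dy=+12->C; (1,7):dx=+8,dy=+9->C; (2,3):dx=+1,dy=-3->D; (2,4):dx=-3,dy=+2->D
  (2,5):dx=+2,dy=+3->C; (2,6):dx=+4,dy=+8->C; (2,7):dx=+3,dy=+5->C; (3,4):dx=-4,dy=+5->D
  (3,5):dx=+1,dy=+6->C; (3,6):dx=+3,dy=+11->C; (3,7):dx=+2,dy=+8->C; (4,5):dx=+5,dy=+1->C
  (4,6):dx=+7,dy=+6->C; (4,7):dx=+6,dy=+3->C; (5,6):dx=+2,dy=+5->C; (5,7):dx=+1,dy=+2->C
  (6,7):dx=-1,dy=-3->C
Step 2: C = 18, D = 3, total pairs = 21.
Step 3: tau = (C - D)/(n(n-1)/2) = (18 - 3)/21 = 0.714286.
Step 4: Exact two-sided p-value (enumerate n! = 5040 permutations of y under H0): p = 0.030159.
Step 5: alpha = 0.1. reject H0.

tau_b = 0.7143 (C=18, D=3), p = 0.030159, reject H0.


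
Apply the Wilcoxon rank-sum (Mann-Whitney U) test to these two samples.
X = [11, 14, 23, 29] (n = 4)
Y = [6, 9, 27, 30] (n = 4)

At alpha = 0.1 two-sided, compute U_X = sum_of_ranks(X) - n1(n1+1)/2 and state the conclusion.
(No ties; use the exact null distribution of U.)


Step 1: Combine and sort all 8 observations; assign midranks.
sorted (value, group): (6,Y), (9,Y), (11,X), (14,X), (23,X), (27,Y), (29,X), (30,Y)
ranks: 6->1, 9->2, 11->3, 14->4, 23->5, 27->6, 29->7, 30->8
Step 2: Rank sum for X: R1 = 3 + 4 + 5 + 7 = 19.
Step 3: U_X = R1 - n1(n1+1)/2 = 19 - 4*5/2 = 19 - 10 = 9.
       U_Y = n1*n2 - U_X = 16 - 9 = 7.
Step 4: No ties, so the exact null distribution of U (based on enumerating the C(8,4) = 70 equally likely rank assignments) gives the two-sided p-value.
Step 5: p-value = 0.885714; compare to alpha = 0.1. fail to reject H0.

U_X = 9, p = 0.885714, fail to reject H0 at alpha = 0.1.


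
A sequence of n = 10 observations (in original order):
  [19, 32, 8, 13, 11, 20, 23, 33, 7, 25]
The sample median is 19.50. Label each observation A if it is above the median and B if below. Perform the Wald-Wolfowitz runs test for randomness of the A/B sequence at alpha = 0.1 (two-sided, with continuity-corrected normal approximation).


Step 1: Compute median = 19.50; label A = above, B = below.
Labels in order: BABBBAAABA  (n_A = 5, n_B = 5)
Step 2: Count runs R = 6.
Step 3: Under H0 (random ordering), E[R] = 2*n_A*n_B/(n_A+n_B) + 1 = 2*5*5/10 + 1 = 6.0000.
        Var[R] = 2*n_A*n_B*(2*n_A*n_B - n_A - n_B) / ((n_A+n_B)^2 * (n_A+n_B-1)) = 2000/900 = 2.2222.
        SD[R] = 1.4907.
Step 4: R = E[R], so z = 0 with no continuity correction.
Step 5: Two-sided p-value via normal approximation = 2*(1 - Phi(|z|)) = 1.000000.
Step 6: alpha = 0.1. fail to reject H0.

R = 6, z = 0.0000, p = 1.000000, fail to reject H0.


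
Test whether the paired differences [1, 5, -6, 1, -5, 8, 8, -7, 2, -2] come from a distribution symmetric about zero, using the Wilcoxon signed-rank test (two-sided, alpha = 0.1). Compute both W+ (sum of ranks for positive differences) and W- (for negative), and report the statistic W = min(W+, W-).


Step 1: Drop any zero differences (none here) and take |d_i|.
|d| = [1, 5, 6, 1, 5, 8, 8, 7, 2, 2]
Step 2: Midrank |d_i| (ties get averaged ranks).
ranks: |1|->1.5, |5|->5.5, |6|->7, |1|->1.5, |5|->5.5, |8|->9.5, |8|->9.5, |7|->8, |2|->3.5, |2|->3.5
Step 3: Attach original signs; sum ranks with positive sign and with negative sign.
W+ = 1.5 + 5.5 + 1.5 + 9.5 + 9.5 + 3.5 = 31
W- = 7 + 5.5 + 8 + 3.5 = 24
(Check: W+ + W- = 55 should equal n(n+1)/2 = 55.)
Step 4: Test statistic W = min(W+, W-) = 24.
Step 5: Ties in |d|, so use the tie-corrected normal approximation.
        E[W] = n(n+1)/4 = 10*11/4 = 27.5.
        Tie groups: |d|=1 (t=2), |d|=2 (t=2), |d|=5 (t=2), |d|=8 (t=2); sum(t^3 - t) = 24.
        Var[W] = n(n+1)(2n+1)/24 - sum(t^3-t)/48 = 2310/24 - 24/48 = 95.75.
        z = (W - E[W]) / sqrt(Var[W]) = (24 - 27.5) / 9.7852 = -0.3577.
        Two-sided p = 2*Phi(z) = 0.720580.
Step 6: alpha = 0.1. fail to reject H0.

W+ = 31, W- = 24, W = min = 24, p = 0.720580, fail to reject H0.


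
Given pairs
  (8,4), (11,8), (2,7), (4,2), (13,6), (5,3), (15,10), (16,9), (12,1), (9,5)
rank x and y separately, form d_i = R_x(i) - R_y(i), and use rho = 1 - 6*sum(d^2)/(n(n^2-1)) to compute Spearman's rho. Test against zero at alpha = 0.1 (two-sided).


Step 1: Rank x and y separately (midranks; no ties here).
rank(x): 8->4, 11->6, 2->1, 4->2, 13->8, 5->3, 15->9, 16->10, 12->7, 9->5
rank(y): 4->4, 8->8, 7->7, 2->2, 6->6, 3->3, 10->10, 9->9, 1->1, 5->5
Step 2: d_i = R_x(i) - R_y(i); compute d_i^2.
  (4-4)^2=0, (6-8)^2=4, (1-7)^2=36, (2-2)^2=0, (8-6)^2=4, (3-3)^2=0, (9-10)^2=1, (10-9)^2=1, (7-1)^2=36, (5-5)^2=0
sum(d^2) = 82.
Step 3: rho = 1 - 6*82 / (10*(10^2 - 1)) = 1 - 492/990 = 0.503030.
Step 4: Under H0, t = rho * sqrt((n-2)/(1-rho^2)) = 1.6462 ~ t(8).
Step 5: Two-sided p-value from the t-distribution with 8 df = 0.138334.
Step 6: alpha = 0.1. fail to reject H0.

rho = 0.5030, p = 0.138334, fail to reject H0 at alpha = 0.1.


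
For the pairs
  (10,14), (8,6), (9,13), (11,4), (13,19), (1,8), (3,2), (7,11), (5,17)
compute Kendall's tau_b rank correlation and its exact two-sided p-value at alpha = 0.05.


Step 1: Enumerate the 36 unordered pairs (i,j) with i<j and classify each by sign(x_j-x_i) * sign(y_j-y_i).
  (1,2):dx=-2,dy=-8->C; (1,3):dx=-1,dy=-1->C; (1,4):dx=+1,dy=-10->D; (1,5):dx=+3,dy=+5->C
  (1,6):dx=-9,dy=-6->C; (1,7):dx=-7,dy=-12->C; (1,8):dx=-3,dy=-3->C; (1,9):dx=-5,dy=+3->D
  (2,3):dx=+1,dy=+7->C; (2,4):dx=+3,dy=-2->D; (2,5):dx=+5,dy=+13->C; (2,6):dx=-7,dy=+2->D
  (2,7):dx=-5,dy=-4->C; (2,8):dx=-1,dy=+5->D; (2,9):dx=-3,dy=+11->D; (3,4):dx=+2,dy=-9->D
  (3,5):dx=+4,dy=+6->C; (3,6):dx=-8,dy=-5->C; (3,7):dx=-6,dy=-11->C; (3,8):dx=-2,dy=-2->C
  (3,9):dx=-4,dy=+4->D; (4,5):dx=+2,dy=+15->C; (4,6):dx=-10,dy=+4->D; (4,7):dx=-8,dy=-2->C
  (4,8):dx=-4,dy=+7->D; (4,9):dx=-6,dy=+13->D; (5,6):dx=-12,dy=-11->C; (5,7):dx=-10,dy=-17->C
  (5,8):dx=-6,dy=-8->C; (5,9):dx=-8,dy=-2->C; (6,7):dx=+2,dy=-6->D; (6,8):dx=+6,dy=+3->C
  (6,9):dx=+4,dy=+9->C; (7,8):dx=+4,dy=+9->C; (7,9):dx=+2,dy=+15->C; (8,9):dx=-2,dy=+6->D
Step 2: C = 23, D = 13, total pairs = 36.
Step 3: tau = (C - D)/(n(n-1)/2) = (23 - 13)/36 = 0.277778.
Step 4: Exact two-sided p-value (enumerate n! = 362880 permutations of y under H0): p = 0.358488.
Step 5: alpha = 0.05. fail to reject H0.

tau_b = 0.2778 (C=23, D=13), p = 0.358488, fail to reject H0.


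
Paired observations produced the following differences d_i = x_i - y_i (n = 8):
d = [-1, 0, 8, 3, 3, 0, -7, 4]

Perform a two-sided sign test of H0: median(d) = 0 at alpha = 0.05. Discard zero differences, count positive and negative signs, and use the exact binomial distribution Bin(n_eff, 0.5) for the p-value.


Step 1: Discard zero differences. Original n = 8; n_eff = number of nonzero differences = 6.
Nonzero differences (with sign): -1, +8, +3, +3, -7, +4
Step 2: Count signs: positive = 4, negative = 2.
Step 3: Under H0: P(positive) = 0.5, so the number of positives S ~ Bin(6, 0.5).
Step 4: Two-sided exact p-value = sum of Bin(6,0.5) probabilities at or below the observed probability = 0.687500.
Step 5: alpha = 0.05. fail to reject H0.

n_eff = 6, pos = 4, neg = 2, p = 0.687500, fail to reject H0.


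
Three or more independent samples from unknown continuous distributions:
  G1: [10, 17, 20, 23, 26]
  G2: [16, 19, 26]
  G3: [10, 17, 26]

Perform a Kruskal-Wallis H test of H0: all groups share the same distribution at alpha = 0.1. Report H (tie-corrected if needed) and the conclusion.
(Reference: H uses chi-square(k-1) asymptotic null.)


Step 1: Combine all N = 11 observations and assign midranks.
sorted (value, group, rank): (10,G1,1.5), (10,G3,1.5), (16,G2,3), (17,G1,4.5), (17,G3,4.5), (19,G2,6), (20,G1,7), (23,G1,8), (26,G1,10), (26,G2,10), (26,G3,10)
Step 2: Sum ranks within each group.
R_1 = 31 (n_1 = 5)
R_2 = 19 (n_2 = 3)
R_3 = 16 (n_3 = 3)
Step 3: H = 12/(N(N+1)) * sum(R_i^2/n_i) - 3(N+1)
     = 12/(11*12) * (31^2/5 + 19^2/3 + 16^2/3) - 3*12
     = 0.090909 * 397.867 - 36
     = 0.169697.
Step 4: Ties present; correction factor C = 1 - 36/(11^3 - 11) = 0.972727. Corrected H = 0.169697 / 0.972727 = 0.174455.
Step 5: Under H0, H ~ chi^2(2); p-value = 0.916469.
Step 6: alpha = 0.1. fail to reject H0.

H = 0.1745, df = 2, p = 0.916469, fail to reject H0.


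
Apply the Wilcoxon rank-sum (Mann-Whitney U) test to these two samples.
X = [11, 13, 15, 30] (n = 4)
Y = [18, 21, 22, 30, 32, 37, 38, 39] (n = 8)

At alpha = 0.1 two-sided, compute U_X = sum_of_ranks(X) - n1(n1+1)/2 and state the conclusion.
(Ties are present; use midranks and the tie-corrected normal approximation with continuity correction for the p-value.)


Step 1: Combine and sort all 12 observations; assign midranks.
sorted (value, group): (11,X), (13,X), (15,X), (18,Y), (21,Y), (22,Y), (30,X), (30,Y), (32,Y), (37,Y), (38,Y), (39,Y)
ranks: 11->1, 13->2, 15->3, 18->4, 21->5, 22->6, 30->7.5, 30->7.5, 32->9, 37->10, 38->11, 39->12
Step 2: Rank sum for X: R1 = 1 + 2 + 3 + 7.5 = 13.5.
Step 3: U_X = R1 - n1(n1+1)/2 = 13.5 - 4*5/2 = 13.5 - 10 = 3.5.
       U_Y = n1*n2 - U_X = 32 - 3.5 = 28.5.
Step 4: Ties are present, so use the tie-corrected normal approximation (with continuity correction) for the p-value.
Step 5: p-value = 0.041184; compare to alpha = 0.1. reject H0.

U_X = 3.5, p = 0.041184, reject H0 at alpha = 0.1.


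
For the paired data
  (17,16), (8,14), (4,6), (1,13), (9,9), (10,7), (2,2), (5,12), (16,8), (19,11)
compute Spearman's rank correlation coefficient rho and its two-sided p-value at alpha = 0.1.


Step 1: Rank x and y separately (midranks; no ties here).
rank(x): 17->9, 8->5, 4->3, 1->1, 9->6, 10->7, 2->2, 5->4, 16->8, 19->10
rank(y): 16->10, 14->9, 6->2, 13->8, 9->5, 7->3, 2->1, 12->7, 8->4, 11->6
Step 2: d_i = R_x(i) - R_y(i); compute d_i^2.
  (9-10)^2=1, (5-9)^2=16, (3-2)^2=1, (1-8)^2=49, (6-5)^2=1, (7-3)^2=16, (2-1)^2=1, (4-7)^2=9, (8-4)^2=16, (10-6)^2=16
sum(d^2) = 126.
Step 3: rho = 1 - 6*126 / (10*(10^2 - 1)) = 1 - 756/990 = 0.236364.
Step 4: Under H0, t = rho * sqrt((n-2)/(1-rho^2)) = 0.6880 ~ t(8).
Step 5: Two-sided p-value from the t-distribution with 8 df = 0.510885.
Step 6: alpha = 0.1. fail to reject H0.

rho = 0.2364, p = 0.510885, fail to reject H0 at alpha = 0.1.


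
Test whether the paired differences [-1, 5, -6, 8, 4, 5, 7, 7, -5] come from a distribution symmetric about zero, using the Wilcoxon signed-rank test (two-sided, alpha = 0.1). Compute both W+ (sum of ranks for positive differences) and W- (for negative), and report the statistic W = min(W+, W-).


Step 1: Drop any zero differences (none here) and take |d_i|.
|d| = [1, 5, 6, 8, 4, 5, 7, 7, 5]
Step 2: Midrank |d_i| (ties get averaged ranks).
ranks: |1|->1, |5|->4, |6|->6, |8|->9, |4|->2, |5|->4, |7|->7.5, |7|->7.5, |5|->4
Step 3: Attach original signs; sum ranks with positive sign and with negative sign.
W+ = 4 + 9 + 2 + 4 + 7.5 + 7.5 = 34
W- = 1 + 6 + 4 = 11
(Check: W+ + W- = 45 should equal n(n+1)/2 = 45.)
Step 4: Test statistic W = min(W+, W-) = 11.
Step 5: Ties in |d|, so use the tie-corrected normal approximation.
        E[W] = n(n+1)/4 = 9*10/4 = 22.5.
        Tie groups: |d|=5 (t=3), |d|=7 (t=2); sum(t^3 - t) = 30.
        Var[W] = n(n+1)(2n+1)/24 - sum(t^3-t)/48 = 1710/24 - 30/48 = 70.625.
        z = (W - E[W]) / sqrt(Var[W]) = (11 - 22.5) / 8.4039 = -1.3684.
        Two-sided p = 2*Phi(z) = 0.171181.
Step 6: alpha = 0.1. fail to reject H0.

W+ = 34, W- = 11, W = min = 11, p = 0.171181, fail to reject H0.


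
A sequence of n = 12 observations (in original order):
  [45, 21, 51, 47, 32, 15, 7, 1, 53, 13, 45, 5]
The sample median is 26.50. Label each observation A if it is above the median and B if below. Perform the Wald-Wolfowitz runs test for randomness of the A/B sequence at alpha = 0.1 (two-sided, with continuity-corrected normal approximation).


Step 1: Compute median = 26.50; label A = above, B = below.
Labels in order: ABAAABBBABAB  (n_A = 6, n_B = 6)
Step 2: Count runs R = 8.
Step 3: Under H0 (random ordering), E[R] = 2*n_A*n_B/(n_A+n_B) + 1 = 2*6*6/12 + 1 = 7.0000.
        Var[R] = 2*n_A*n_B*(2*n_A*n_B - n_A - n_B) / ((n_A+n_B)^2 * (n_A+n_B-1)) = 4320/1584 = 2.7273.
        SD[R] = 1.6514.
Step 4: Continuity-corrected z = (R - 0.5 - E[R]) / SD[R] = (8 - 0.5 - 7.0000) / 1.6514 = 0.3028.
Step 5: Two-sided p-value via normal approximation = 2*(1 - Phi(|z|)) = 0.762069.
Step 6: alpha = 0.1. fail to reject H0.

R = 8, z = 0.3028, p = 0.762069, fail to reject H0.


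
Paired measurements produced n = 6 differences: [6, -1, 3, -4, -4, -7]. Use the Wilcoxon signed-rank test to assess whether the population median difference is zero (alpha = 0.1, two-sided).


Step 1: Drop any zero differences (none here) and take |d_i|.
|d| = [6, 1, 3, 4, 4, 7]
Step 2: Midrank |d_i| (ties get averaged ranks).
ranks: |6|->5, |1|->1, |3|->2, |4|->3.5, |4|->3.5, |7|->6
Step 3: Attach original signs; sum ranks with positive sign and with negative sign.
W+ = 5 + 2 = 7
W- = 1 + 3.5 + 3.5 + 6 = 14
(Check: W+ + W- = 21 should equal n(n+1)/2 = 21.)
Step 4: Test statistic W = min(W+, W-) = 7.
Step 5: Ties in |d|, so use the tie-corrected normal approximation.
        E[W] = n(n+1)/4 = 6*7/4 = 10.5.
        Tie groups: |d|=4 (t=2); sum(t^3 - t) = 6.
        Var[W] = n(n+1)(2n+1)/24 - sum(t^3-t)/48 = 546/24 - 6/48 = 22.625.
        z = (W - E[W]) / sqrt(Var[W]) = (7 - 10.5) / 4.7566 = -0.7358.
        Two-sided p = 2*Phi(z) = 0.461838.
Step 6: alpha = 0.1. fail to reject H0.

W+ = 7, W- = 14, W = min = 7, p = 0.461838, fail to reject H0.


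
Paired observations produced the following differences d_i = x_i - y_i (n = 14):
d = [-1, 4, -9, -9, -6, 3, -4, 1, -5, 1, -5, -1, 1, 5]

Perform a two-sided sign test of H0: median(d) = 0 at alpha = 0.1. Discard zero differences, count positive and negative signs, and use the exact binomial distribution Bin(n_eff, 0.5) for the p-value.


Step 1: Discard zero differences. Original n = 14; n_eff = number of nonzero differences = 14.
Nonzero differences (with sign): -1, +4, -9, -9, -6, +3, -4, +1, -5, +1, -5, -1, +1, +5
Step 2: Count signs: positive = 6, negative = 8.
Step 3: Under H0: P(positive) = 0.5, so the number of positives S ~ Bin(14, 0.5).
Step 4: Two-sided exact p-value = sum of Bin(14,0.5) probabilities at or below the observed probability = 0.790527.
Step 5: alpha = 0.1. fail to reject H0.

n_eff = 14, pos = 6, neg = 8, p = 0.790527, fail to reject H0.


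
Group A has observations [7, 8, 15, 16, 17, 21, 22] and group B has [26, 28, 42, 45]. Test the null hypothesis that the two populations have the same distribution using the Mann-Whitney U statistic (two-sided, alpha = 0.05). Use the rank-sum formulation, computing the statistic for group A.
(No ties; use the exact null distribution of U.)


Step 1: Combine and sort all 11 observations; assign midranks.
sorted (value, group): (7,X), (8,X), (15,X), (16,X), (17,X), (21,X), (22,X), (26,Y), (28,Y), (42,Y), (45,Y)
ranks: 7->1, 8->2, 15->3, 16->4, 17->5, 21->6, 22->7, 26->8, 28->9, 42->10, 45->11
Step 2: Rank sum for X: R1 = 1 + 2 + 3 + 4 + 5 + 6 + 7 = 28.
Step 3: U_X = R1 - n1(n1+1)/2 = 28 - 7*8/2 = 28 - 28 = 0.
       U_Y = n1*n2 - U_X = 28 - 0 = 28.
Step 4: No ties, so the exact null distribution of U (based on enumerating the C(11,7) = 330 equally likely rank assignments) gives the two-sided p-value.
Step 5: p-value = 0.006061; compare to alpha = 0.05. reject H0.

U_X = 0, p = 0.006061, reject H0 at alpha = 0.05.


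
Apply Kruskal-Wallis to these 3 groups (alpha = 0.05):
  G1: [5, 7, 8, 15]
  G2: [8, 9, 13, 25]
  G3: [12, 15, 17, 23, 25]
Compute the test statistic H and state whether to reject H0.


Step 1: Combine all N = 13 observations and assign midranks.
sorted (value, group, rank): (5,G1,1), (7,G1,2), (8,G1,3.5), (8,G2,3.5), (9,G2,5), (12,G3,6), (13,G2,7), (15,G1,8.5), (15,G3,8.5), (17,G3,10), (23,G3,11), (25,G2,12.5), (25,G3,12.5)
Step 2: Sum ranks within each group.
R_1 = 15 (n_1 = 4)
R_2 = 28 (n_2 = 4)
R_3 = 48 (n_3 = 5)
Step 3: H = 12/(N(N+1)) * sum(R_i^2/n_i) - 3(N+1)
     = 12/(13*14) * (15^2/4 + 28^2/4 + 48^2/5) - 3*14
     = 0.065934 * 713.05 - 42
     = 5.014286.
Step 4: Ties present; correction factor C = 1 - 18/(13^3 - 13) = 0.991758. Corrected H = 5.014286 / 0.991758 = 5.055956.
Step 5: Under H0, H ~ chi^2(2); p-value = 0.079820.
Step 6: alpha = 0.05. fail to reject H0.

H = 5.0560, df = 2, p = 0.079820, fail to reject H0.


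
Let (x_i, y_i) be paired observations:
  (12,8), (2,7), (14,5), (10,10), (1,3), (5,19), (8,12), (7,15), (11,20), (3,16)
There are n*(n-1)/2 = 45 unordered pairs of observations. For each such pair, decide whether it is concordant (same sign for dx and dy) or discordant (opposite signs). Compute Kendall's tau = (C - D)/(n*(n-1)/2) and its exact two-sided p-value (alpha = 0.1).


Step 1: Enumerate the 45 unordered pairs (i,j) with i<j and classify each by sign(x_j-x_i) * sign(y_j-y_i).
  (1,2):dx=-10,dy=-1->C; (1,3):dx=+2,dy=-3->D; (1,4):dx=-2,dy=+2->D; (1,5):dx=-11,dy=-5->C
  (1,6):dx=-7,dy=+11->D; (1,7):dx=-4,dy=+4->D; (1,8):dx=-5,dy=+7->D; (1,9):dx=-1,dy=+12->D
  (1,10):dx=-9,dy=+8->D; (2,3):dx=+12,dy=-2->D; (2,4):dx=+8,dy=+3->C; (2,5):dx=-1,dy=-4->C
  (2,6):dx=+3,dy=+12->C; (2,7):dx=+6,dy=+5->C; (2,8):dx=+5,dy=+8->C; (2,9):dx=+9,dy=+13->C
  (2,10):dx=+1,dy=+9->C; (3,4):dx=-4,dy=+5->D; (3,5):dx=-13,dy=-2->C; (3,6):dx=-9,dy=+14->D
  (3,7):dx=-6,dy=+7->D; (3,8):dx=-7,dy=+10->D; (3,9):dx=-3,dy=+15->D; (3,10):dx=-11,dy=+11->D
  (4,5):dx=-9,dy=-7->C; (4,6):dx=-5,dy=+9->D; (4,7):dx=-2,dy=+2->D; (4,8):dx=-3,dy=+5->D
  (4,9):dx=+1,dy=+10->C; (4,10):dx=-7,dy=+6->D; (5,6):dx=+4,dy=+16->C; (5,7):dx=+7,dy=+9->C
  (5,8):dx=+6,dy=+12->C; (5,9):dx=+10,dy=+17->C; (5,10):dx=+2,dy=+13->C; (6,7):dx=+3,dy=-7->D
  (6,8):dx=+2,dy=-4->D; (6,9):dx=+6,dy=+1->C; (6,10):dx=-2,dy=-3->C; (7,8):dx=-1,dy=+3->D
  (7,9):dx=+3,dy=+8->C; (7,10):dx=-5,dy=+4->D; (8,9):dx=+4,dy=+5->C; (8,10):dx=-4,dy=+1->D
  (9,10):dx=-8,dy=-4->C
Step 2: C = 22, D = 23, total pairs = 45.
Step 3: tau = (C - D)/(n(n-1)/2) = (22 - 23)/45 = -0.022222.
Step 4: Exact two-sided p-value (enumerate n! = 3628800 permutations of y under H0): p = 1.000000.
Step 5: alpha = 0.1. fail to reject H0.

tau_b = -0.0222 (C=22, D=23), p = 1.000000, fail to reject H0.
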